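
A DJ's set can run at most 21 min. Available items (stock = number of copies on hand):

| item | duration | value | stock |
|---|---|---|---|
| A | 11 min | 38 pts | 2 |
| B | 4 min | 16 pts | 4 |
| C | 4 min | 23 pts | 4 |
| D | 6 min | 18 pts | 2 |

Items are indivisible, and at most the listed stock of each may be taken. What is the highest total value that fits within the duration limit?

108 pts

Top feasible selections:
- 1×B + 4×C: duration 20, value 108
- 2×B + 3×C: duration 20, value 101
Best: 108 pts.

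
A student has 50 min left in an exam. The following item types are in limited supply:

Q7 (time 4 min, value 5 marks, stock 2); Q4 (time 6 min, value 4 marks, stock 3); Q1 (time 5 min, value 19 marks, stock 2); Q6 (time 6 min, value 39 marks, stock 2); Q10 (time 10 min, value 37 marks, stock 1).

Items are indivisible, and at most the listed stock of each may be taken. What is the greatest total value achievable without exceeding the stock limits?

167 marks

Top feasible selections:
- 2×Q7 + 1×Q4 + 2×Q1 + 2×Q6 + 1×Q10: time 46, value 167
- 1×Q7 + 2×Q4 + 2×Q1 + 2×Q6 + 1×Q10: time 48, value 166
- 3×Q4 + 2×Q1 + 2×Q6 + 1×Q10: time 50, value 165
- 2×Q7 + 2×Q1 + 2×Q6 + 1×Q10: time 40, value 163
Best: 167 marks.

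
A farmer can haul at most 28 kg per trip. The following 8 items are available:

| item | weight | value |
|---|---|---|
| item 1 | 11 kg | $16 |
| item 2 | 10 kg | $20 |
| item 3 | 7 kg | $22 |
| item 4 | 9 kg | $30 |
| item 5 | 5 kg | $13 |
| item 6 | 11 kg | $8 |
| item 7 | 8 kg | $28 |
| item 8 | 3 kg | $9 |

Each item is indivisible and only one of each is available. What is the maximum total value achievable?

$89

Check high-value combinations within 28 kg:
- item 3+item 4+item 7+item 8: weight 7+9+8+3=27, value 22+30+28+9=89
- item 3+item 4+item 7: weight 7+9+8=24, value 22+30+28=80
- item 4+item 5+item 7+item 8: weight 9+5+8+3=25, value 30+13+28+9=80
- item 2+item 3+item 7+item 8: weight 10+7+8+3=28, value 20+22+28+9=79
- item 2+item 4+item 7: weight 10+9+8=27, value 20+30+28=78
Best: $89.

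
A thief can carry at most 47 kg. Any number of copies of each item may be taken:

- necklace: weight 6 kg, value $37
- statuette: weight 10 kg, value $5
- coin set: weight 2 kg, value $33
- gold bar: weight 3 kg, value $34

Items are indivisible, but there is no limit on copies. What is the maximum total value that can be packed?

Best value-per-unit is coin set at 33/2; filling with it alone gives 23×33 = 759.
Optimal mix: 22×coin set + 1×gold bar → weight 47, value 760.

$760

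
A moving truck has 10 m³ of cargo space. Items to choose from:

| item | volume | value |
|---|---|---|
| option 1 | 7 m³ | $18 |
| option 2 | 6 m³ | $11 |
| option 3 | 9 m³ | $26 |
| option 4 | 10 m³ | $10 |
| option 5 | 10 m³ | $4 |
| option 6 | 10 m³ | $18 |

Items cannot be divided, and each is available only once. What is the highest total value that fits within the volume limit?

Check high-value combinations within 10 m³:
- option 3: volume 9, value 26
- option 1: volume 7, value 18
- option 6: volume 10, value 18
- option 2: volume 6, value 11
Best: $26.

$26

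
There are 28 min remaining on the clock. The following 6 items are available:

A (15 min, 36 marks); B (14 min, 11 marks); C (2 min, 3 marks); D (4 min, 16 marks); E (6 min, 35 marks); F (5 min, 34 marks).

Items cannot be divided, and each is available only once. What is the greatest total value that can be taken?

Check high-value combinations within 28 min:
- A+C+E+F: time 15+2+6+5=28, value 36+3+35+34=108
- A+E+F: time 15+6+5=26, value 36+35+34=105
- A+C+D+E: time 15+2+4+6=27, value 36+3+16+35=90
Best: 108 marks.

108 marks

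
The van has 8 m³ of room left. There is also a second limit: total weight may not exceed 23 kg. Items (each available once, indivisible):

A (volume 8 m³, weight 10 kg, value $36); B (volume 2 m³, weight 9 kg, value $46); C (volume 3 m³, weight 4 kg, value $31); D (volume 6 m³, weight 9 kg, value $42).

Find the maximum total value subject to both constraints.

$88

Feasible sets respecting both limits:
- B+D: volume 8, weight 18, value 88
- B+C: volume 5, weight 13, value 77
- B: volume 2, weight 9, value 46
- D: volume 6, weight 9, value 42
Best: $88.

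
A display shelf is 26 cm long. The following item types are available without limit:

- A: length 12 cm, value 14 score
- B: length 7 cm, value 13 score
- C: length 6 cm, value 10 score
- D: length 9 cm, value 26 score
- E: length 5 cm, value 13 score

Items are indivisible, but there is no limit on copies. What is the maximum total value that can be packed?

Best value-per-unit is D at 26/9; filling with it alone gives 2×26 = 52.
Optimal mix: 1×B + 2×D → length 25, value 65.

65 score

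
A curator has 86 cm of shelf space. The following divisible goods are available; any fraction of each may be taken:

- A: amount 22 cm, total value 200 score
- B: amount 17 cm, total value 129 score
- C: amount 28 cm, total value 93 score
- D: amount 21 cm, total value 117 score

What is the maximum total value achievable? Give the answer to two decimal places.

Take in order of value per unit:
- A (200/22 per unit): all 22 → value 200, running total 200.00
- B (129/17 per unit): all 17 → value 129, running total 329.00
- D (117/21 per unit): all 21 → value 117, running total 446.00
- C (93/28 per unit): 26 of 28 → value 26×93/28 = 86.3571, running total 532.36
Total 532.36.

532.36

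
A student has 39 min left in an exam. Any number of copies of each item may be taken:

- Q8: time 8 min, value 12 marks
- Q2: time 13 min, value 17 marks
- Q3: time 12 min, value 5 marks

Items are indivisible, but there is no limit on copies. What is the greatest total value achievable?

Best value-per-unit is Q8 at 12/8; filling with it alone gives 4×12 = 48.
Optimal mix: 3×Q8 + 1×Q2 → time 37, value 53.

53 marks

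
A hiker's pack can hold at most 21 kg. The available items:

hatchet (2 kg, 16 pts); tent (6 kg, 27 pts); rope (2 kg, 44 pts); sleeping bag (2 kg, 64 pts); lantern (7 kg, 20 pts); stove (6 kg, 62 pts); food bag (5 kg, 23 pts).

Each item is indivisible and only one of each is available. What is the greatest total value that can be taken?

220 pts

Check high-value combinations within 21 kg:
- tent+rope+sleeping bag+stove+food bag: weight 6+2+2+6+5=21, value 27+44+64+62+23=220
- hatchet+tent+rope+sleeping bag+stove: weight 2+6+2+2+6=18, value 16+27+44+64+62=213
- hatchet+rope+sleeping bag+stove+food bag: weight 2+2+2+6+5=17, value 16+44+64+62+23=209
Best: 220 pts.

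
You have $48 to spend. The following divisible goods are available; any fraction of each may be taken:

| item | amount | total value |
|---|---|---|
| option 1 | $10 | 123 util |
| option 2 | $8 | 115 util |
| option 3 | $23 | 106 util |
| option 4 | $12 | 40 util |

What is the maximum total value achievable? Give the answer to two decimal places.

367.33

Take in order of value per unit:
- option 2 (115/8 per unit): all 8 → value 115, running total 115.00
- option 1 (123/10 per unit): all 10 → value 123, running total 238.00
- option 3 (106/23 per unit): all 23 → value 106, running total 344.00
- option 4 (40/12 per unit): 7 of 12 → value 7×40/12 = 23.3333, running total 367.33
Total 367.33.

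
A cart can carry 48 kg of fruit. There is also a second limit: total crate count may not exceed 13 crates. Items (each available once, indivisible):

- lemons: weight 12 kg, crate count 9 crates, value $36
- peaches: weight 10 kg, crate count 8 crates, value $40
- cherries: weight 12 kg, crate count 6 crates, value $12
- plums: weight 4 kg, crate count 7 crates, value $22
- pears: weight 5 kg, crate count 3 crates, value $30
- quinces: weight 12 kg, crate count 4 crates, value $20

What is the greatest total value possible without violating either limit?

$70

Feasible sets respecting both limits:
- peaches+pears: weight 15, crate count 11, value 70
- lemons+pears: weight 17, crate count 12, value 66
- cherries+pears+quinces: weight 29, crate count 13, value 62
Best: $70.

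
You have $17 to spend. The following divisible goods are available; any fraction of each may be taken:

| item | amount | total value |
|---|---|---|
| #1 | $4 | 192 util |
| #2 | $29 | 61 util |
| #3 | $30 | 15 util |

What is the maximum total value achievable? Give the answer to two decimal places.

Take in order of value per unit:
- #1 (192/4 per unit): all 4 → value 192, running total 192.00
- #2 (61/29 per unit): 13 of 29 → value 13×61/29 = 27.3448, running total 219.34
Total 219.34.

219.34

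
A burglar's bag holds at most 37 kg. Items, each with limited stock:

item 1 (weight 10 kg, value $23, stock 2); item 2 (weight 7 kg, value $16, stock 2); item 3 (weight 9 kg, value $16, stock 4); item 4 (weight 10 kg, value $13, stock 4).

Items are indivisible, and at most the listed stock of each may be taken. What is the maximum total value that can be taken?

Best selections within weight 37 and stock limits:
- 2×item 1 + 2×item 2: weight 34, value 78
- 2×item 1 + 1×item 2 + 1×item 3: weight 36, value 78
- 2×item 1 + 1×item 2 + 1×item 4: weight 37, value 75
- 1×item 1 + 2×item 2 + 1×item 3: weight 33, value 71
Best: $78.

$78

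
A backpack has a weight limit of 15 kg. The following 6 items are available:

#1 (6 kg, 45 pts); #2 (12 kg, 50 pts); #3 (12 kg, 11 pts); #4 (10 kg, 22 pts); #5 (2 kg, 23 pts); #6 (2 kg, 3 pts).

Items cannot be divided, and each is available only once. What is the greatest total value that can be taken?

This is a 0/1 knapsack; check combinations near the capacity.
- #2+#5: weight 12+2=14, value 50+23=73
- #1+#5+#6: weight 6+2+2=10, value 45+23+3=71
- #1+#5: weight 6+2=8, value 45+23=68
Best: 73 pts.

73 pts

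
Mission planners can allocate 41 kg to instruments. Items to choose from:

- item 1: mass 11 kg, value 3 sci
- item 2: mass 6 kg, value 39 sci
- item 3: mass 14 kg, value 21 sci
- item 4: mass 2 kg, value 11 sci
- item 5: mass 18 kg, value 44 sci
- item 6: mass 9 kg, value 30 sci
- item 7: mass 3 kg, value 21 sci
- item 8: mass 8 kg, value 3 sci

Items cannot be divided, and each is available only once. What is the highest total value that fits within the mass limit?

Check high-value combinations within 41 kg:
- item 2+item 4+item 5+item 6+item 7: mass 6+2+18+9+3=38, value 39+11+44+30+21=145
- item 2+item 5+item 6+item 7: mass 6+18+9+3=36, value 39+44+30+21=134
- item 2+item 3+item 5+item 7: mass 6+14+18+3=41, value 39+21+44+21=125
- item 2+item 4+item 5+item 6: mass 6+2+18+9=35, value 39+11+44+30=124
- item 2+item 3+item 4+item 6+item 7: mass 6+14+2+9+3=34, value 39+21+11+30+21=122
Best: 145 sci.

145 sci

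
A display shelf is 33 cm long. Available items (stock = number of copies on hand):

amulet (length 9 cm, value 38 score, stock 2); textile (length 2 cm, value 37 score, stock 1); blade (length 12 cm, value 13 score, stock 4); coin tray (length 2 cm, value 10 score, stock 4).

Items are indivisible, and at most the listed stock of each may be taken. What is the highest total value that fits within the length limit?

153 score

Top feasible selections:
- 2×amulet + 1×textile + 4×coin tray: length 28, value 153
- 2×amulet + 1×textile + 3×coin tray: length 26, value 143
- 2×amulet + 1×textile + 2×coin tray: length 24, value 133
- 1×amulet + 1×textile + 1×blade + 4×coin tray: length 31, value 128
Best: 153 score.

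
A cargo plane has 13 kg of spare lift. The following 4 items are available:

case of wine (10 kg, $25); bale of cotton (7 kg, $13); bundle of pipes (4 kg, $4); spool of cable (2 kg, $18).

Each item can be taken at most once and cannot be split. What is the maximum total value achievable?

$43

Check high-value combinations within 13 kg:
- case of wine+spool of cable: weight 10+2=12, value 25+18=43
- bale of cotton+bundle of pipes+spool of cable: weight 7+4+2=13, value 13+4+18=35
- bale of cotton+spool of cable: weight 7+2=9, value 13+18=31
Best: $43.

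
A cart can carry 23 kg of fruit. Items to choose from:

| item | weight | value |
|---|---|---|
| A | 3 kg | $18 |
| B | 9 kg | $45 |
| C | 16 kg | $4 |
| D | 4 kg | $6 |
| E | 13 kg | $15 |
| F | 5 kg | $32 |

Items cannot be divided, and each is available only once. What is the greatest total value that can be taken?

Check high-value combinations within 23 kg:
- A+B+D+F: weight 3+9+4+5=21, value 18+45+6+32=101
- A+B+F: weight 3+9+5=17, value 18+45+32=95
- B+D+F: weight 9+4+5=18, value 45+6+32=83
- B+F: weight 9+5=14, value 45+32=77
Best: $101.

$101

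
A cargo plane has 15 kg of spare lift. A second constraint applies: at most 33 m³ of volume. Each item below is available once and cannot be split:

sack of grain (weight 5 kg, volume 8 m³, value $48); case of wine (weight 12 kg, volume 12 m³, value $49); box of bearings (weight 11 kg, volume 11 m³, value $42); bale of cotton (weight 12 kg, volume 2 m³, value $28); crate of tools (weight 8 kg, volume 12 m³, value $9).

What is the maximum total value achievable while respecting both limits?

$57

Feasible sets respecting both limits:
- sack of grain+crate of tools: weight 13, volume 20, value 57
- case of wine: weight 12, volume 12, value 49
- sack of grain: weight 5, volume 8, value 48
Best: $57.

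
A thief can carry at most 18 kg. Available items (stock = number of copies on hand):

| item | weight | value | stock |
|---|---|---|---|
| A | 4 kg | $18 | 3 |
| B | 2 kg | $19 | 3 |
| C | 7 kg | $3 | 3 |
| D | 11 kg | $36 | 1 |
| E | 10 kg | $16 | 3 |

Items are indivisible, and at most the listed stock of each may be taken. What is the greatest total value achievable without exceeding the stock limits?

Best selections within weight 18 and stock limits:
- 3×A + 3×B: weight 18, value 111
- 2×A + 3×B: weight 14, value 93
- 3×B + 1×D: weight 17, value 93
- 3×A + 2×B: weight 16, value 92
Best: $111.

$111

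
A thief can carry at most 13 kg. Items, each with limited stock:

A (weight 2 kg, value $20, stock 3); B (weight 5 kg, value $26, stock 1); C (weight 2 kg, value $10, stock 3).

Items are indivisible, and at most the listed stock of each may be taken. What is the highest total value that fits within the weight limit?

Best selections within weight 13 and stock limits:
- 3×A + 1×B + 1×C: weight 13, value 96
- 3×A + 3×C: weight 12, value 90
- 3×A + 1×B: weight 11, value 86
Best: $96.

$96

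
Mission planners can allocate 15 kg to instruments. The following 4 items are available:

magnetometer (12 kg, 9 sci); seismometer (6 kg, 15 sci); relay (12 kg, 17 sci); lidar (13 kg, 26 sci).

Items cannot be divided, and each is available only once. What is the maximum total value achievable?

26 sci

This is a 0/1 knapsack; check combinations near the capacity.
- lidar: mass 13, value 26
- relay: mass 12, value 17
- seismometer: mass 6, value 15
- magnetometer: mass 12, value 9
Best: 26 sci.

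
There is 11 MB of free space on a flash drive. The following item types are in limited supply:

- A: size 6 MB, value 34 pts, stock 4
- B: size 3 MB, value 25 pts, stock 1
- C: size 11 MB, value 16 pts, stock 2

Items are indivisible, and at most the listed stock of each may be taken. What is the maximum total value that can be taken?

59 pts

Top feasible selections:
- 1×A + 1×B: size 9, value 59
- 1×A: size 6, value 34
- 1×B: size 3, value 25
Best: 59 pts.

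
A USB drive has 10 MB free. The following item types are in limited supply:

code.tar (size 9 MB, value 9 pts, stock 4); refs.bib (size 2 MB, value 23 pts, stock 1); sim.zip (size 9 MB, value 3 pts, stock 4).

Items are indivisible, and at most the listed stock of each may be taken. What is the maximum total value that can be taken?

Best selections within size 10 and stock limits:
- 1×refs.bib: size 2, value 23
- 1×code.tar: size 9, value 9
- 1×sim.zip: size 9, value 3
Best: 23 pts.

23 pts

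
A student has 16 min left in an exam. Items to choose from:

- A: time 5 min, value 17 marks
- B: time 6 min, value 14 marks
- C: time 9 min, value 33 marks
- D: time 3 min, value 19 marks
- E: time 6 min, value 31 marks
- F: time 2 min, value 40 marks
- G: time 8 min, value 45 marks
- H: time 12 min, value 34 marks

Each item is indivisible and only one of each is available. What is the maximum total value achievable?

116 marks

Check high-value combinations within 16 min:
- E+F+G: time 6+2+8=16, value 31+40+45=116
- A+D+E+F: time 5+3+6+2=16, value 17+19+31+40=107
- D+F+G: time 3+2+8=13, value 19+40+45=104
Best: 116 marks.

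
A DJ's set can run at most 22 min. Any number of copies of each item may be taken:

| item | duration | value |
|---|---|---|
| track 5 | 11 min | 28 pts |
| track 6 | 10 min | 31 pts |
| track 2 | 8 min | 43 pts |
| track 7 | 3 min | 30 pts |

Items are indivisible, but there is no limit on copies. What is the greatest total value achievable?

210 pts

Best value-per-unit is track 7 at 30/3, and filling with it alone uses duration 7×3=21. No mix of the others beats 7×30 = 210.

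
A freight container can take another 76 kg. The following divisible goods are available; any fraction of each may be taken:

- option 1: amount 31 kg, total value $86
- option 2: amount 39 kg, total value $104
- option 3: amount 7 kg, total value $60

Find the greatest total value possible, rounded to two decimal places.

Take in order of value per unit:
- option 3 (60/7 per unit): all 7 → value 60, running total 60.00
- option 1 (86/31 per unit): all 31 → value 86, running total 146.00
- option 2 (104/39 per unit): 38 of 39 → value 38×104/39 = 101.3333, running total 247.33
Total 247.33.

247.33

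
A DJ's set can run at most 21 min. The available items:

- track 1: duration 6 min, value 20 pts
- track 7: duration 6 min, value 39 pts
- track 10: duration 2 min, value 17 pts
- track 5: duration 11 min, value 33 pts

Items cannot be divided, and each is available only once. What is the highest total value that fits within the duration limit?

Check high-value combinations within 21 min:
- track 7+track 10+track 5: duration 6+2+11=19, value 39+17+33=89
- track 1+track 7+track 10: duration 6+6+2=14, value 20+39+17=76
- track 7+track 5: duration 6+11=17, value 39+33=72
- track 1+track 10+track 5: duration 6+2+11=19, value 20+17+33=70
Best: 89 pts.

89 pts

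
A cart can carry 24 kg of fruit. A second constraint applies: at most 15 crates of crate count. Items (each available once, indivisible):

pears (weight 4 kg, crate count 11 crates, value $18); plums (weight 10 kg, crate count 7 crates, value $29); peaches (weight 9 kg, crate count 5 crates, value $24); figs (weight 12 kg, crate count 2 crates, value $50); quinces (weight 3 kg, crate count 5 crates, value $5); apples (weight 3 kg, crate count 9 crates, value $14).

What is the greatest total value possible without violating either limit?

$79

Feasible sets respecting both limits:
- plums+figs: weight 22, crate count 9, value 79
- peaches+figs+quinces: weight 24, crate count 12, value 79
- peaches+figs: weight 21, crate count 7, value 74
- pears+figs: weight 16, crate count 13, value 68
Best: $79.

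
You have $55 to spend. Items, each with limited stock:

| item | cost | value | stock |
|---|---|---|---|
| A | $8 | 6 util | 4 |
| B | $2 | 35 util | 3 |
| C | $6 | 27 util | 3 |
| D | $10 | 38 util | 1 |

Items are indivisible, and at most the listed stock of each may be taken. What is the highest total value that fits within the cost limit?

Top feasible selections:
- 2×A + 3×B + 3×C + 1×D: cost 50, value 236
- 1×A + 3×B + 3×C + 1×D: cost 42, value 230
Best: 236 util.

236 util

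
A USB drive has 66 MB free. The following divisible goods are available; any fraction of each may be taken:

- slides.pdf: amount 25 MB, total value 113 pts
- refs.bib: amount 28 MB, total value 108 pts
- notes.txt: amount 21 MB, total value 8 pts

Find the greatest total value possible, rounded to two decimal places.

Take in order of value per unit:
- slides.pdf (113/25 per unit): all 25 → value 113, running total 113.00
- refs.bib (108/28 per unit): all 28 → value 108, running total 221.00
- notes.txt (8/21 per unit): 13 of 21 → value 13×8/21 = 4.9524, running total 225.95
Total 225.95.

225.95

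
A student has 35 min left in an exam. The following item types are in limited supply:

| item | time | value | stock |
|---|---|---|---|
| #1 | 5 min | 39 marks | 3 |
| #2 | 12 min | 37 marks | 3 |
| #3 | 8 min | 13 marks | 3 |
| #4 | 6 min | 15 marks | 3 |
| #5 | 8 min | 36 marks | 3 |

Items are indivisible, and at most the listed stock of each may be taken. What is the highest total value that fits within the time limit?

190 marks

Top feasible selections:
- 3×#1 + 1×#2 + 1×#5: time 35, value 190
- 3×#1 + 2×#5: time 31, value 189
Best: 190 marks.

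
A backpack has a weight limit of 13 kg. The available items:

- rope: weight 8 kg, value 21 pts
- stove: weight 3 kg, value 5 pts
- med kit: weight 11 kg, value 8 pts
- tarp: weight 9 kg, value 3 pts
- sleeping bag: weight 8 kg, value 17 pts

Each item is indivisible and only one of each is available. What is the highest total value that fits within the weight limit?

Check high-value combinations within 13 kg:
- rope+stove: weight 8+3=11, value 21+5=26
- stove+sleeping bag: weight 3+8=11, value 5+17=22
- rope: weight 8, value 21
Best: 26 pts.

26 pts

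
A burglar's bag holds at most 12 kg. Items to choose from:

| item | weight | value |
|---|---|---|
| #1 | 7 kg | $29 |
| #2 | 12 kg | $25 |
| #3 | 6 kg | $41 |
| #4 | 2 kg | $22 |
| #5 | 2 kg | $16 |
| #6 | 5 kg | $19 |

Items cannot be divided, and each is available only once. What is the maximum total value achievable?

Check high-value combinations within 12 kg:
- #3+#4+#5: weight 6+2+2=10, value 41+22+16=79
- #1+#4+#5: weight 7+2+2=11, value 29+22+16=67
- #3+#4: weight 6+2=8, value 41+22=63
- #3+#6: weight 6+5=11, value 41+19=60
- #3+#5: weight 6+2=8, value 41+16=57
Best: $79.

$79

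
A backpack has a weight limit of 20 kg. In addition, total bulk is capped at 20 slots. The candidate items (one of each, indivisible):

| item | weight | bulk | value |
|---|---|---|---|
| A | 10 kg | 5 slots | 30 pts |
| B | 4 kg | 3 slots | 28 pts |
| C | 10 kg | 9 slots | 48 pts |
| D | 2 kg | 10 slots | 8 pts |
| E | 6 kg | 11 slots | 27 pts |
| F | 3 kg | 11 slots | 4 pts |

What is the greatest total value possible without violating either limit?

Feasible sets respecting both limits:
- A+B+E: weight 20, bulk 19, value 85
- A+C: weight 20, bulk 14, value 78
- B+C: weight 14, bulk 12, value 76
Best: 85 pts.

85 pts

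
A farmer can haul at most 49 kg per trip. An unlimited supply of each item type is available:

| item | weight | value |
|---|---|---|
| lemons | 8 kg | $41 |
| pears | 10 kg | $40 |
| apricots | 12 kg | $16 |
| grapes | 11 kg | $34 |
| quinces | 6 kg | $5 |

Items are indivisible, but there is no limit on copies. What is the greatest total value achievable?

$246

Best value-per-unit is lemons at 41/8, and filling with it alone uses weight 6×8=48. No mix of the others beats 6×41 = 246.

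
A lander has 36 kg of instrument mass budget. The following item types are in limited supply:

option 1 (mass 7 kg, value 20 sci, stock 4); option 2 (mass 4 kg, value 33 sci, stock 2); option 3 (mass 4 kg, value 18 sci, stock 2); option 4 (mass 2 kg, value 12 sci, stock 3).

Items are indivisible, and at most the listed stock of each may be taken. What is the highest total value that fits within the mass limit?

Top feasible selections:
- 2×option 1 + 2×option 2 + 2×option 3 + 3×option 4: mass 36, value 178
- 2×option 1 + 2×option 2 + 2×option 3 + 2×option 4: mass 34, value 166
- 3×option 1 + 2×option 2 + 3×option 4: mass 35, value 162
- 2×option 1 + 2×option 2 + 1×option 3 + 3×option 4: mass 32, value 160
Best: 178 sci.

178 sci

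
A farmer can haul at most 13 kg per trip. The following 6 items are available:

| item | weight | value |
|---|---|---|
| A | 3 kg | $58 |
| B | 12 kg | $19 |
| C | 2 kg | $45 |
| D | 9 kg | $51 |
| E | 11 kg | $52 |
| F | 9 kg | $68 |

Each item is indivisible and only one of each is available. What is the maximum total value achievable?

$126

Check high-value combinations within 13 kg:
- A+F: weight 3+9=12, value 58+68=126
- C+F: weight 2+9=11, value 45+68=113
- A+D: weight 3+9=12, value 58+51=109
- A+C: weight 3+2=5, value 58+45=103
Best: $126.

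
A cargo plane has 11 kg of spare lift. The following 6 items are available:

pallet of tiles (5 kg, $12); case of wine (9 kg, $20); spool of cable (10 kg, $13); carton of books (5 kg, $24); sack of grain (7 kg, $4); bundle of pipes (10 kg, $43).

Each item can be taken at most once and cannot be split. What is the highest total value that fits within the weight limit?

$43

Check high-value combinations within 11 kg:
- bundle of pipes: weight 10, value 43
- pallet of tiles+carton of books: weight 5+5=10, value 12+24=36
- carton of books: weight 5, value 24
Best: $43.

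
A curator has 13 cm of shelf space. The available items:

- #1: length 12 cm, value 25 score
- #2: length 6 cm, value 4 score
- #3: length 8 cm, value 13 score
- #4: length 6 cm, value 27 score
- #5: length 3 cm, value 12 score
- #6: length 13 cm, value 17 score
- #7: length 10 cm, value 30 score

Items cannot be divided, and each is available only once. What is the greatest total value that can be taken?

This is a 0/1 knapsack; check combinations near the capacity.
- #5+#7: length 3+10=13, value 12+30=42
- #4+#5: length 6+3=9, value 27+12=39
- #2+#4: length 6+6=12, value 4+27=31
Best: 42 score.

42 score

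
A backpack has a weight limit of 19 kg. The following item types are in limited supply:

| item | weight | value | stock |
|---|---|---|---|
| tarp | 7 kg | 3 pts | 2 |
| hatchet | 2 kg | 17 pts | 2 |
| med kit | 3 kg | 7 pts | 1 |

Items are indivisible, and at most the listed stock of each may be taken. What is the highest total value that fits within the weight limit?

44 pts

Best selections within weight 19 and stock limits:
- 1×tarp + 2×hatchet + 1×med kit: weight 14, value 44
- 2×hatchet + 1×med kit: weight 7, value 41
- 2×tarp + 2×hatchet: weight 18, value 40
Best: 44 pts.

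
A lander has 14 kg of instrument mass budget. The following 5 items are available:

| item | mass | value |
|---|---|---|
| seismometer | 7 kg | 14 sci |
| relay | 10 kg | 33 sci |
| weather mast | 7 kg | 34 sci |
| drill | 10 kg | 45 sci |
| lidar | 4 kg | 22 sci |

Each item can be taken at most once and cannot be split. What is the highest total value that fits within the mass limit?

Check high-value combinations within 14 kg:
- drill+lidar: mass 10+4=14, value 45+22=67
- weather mast+lidar: mass 7+4=11, value 34+22=56
- relay+lidar: mass 10+4=14, value 33+22=55
- seismometer+weather mast: mass 7+7=14, value 14+34=48
Best: 67 sci.

67 sci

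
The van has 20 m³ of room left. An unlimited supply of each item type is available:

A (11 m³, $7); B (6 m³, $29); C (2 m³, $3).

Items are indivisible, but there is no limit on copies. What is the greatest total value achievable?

Best value-per-unit is B at 29/6; filling with it alone gives 3×29 = 87.
Optimal mix: 3×B + 1×C → volume 20, value 90.

$90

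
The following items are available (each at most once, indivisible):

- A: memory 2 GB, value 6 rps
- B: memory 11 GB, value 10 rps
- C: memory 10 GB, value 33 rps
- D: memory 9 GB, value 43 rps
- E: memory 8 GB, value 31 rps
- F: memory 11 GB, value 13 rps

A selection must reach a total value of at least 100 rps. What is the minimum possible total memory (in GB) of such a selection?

27

Subsets with value ≥ 100, sorted by total memory:
- C+D+E: memory 27, value 107
- A+C+D+E: memory 29, value 113
Minimum memory: 27 GB.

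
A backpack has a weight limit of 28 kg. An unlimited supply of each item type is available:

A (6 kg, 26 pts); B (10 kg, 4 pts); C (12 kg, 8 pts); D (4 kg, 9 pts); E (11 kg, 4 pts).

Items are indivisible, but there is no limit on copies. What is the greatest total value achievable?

113 pts

Best value-per-unit is A at 26/6; filling with it alone gives 4×26 = 104.
Optimal mix: 4×A + 1×D → weight 28, value 113.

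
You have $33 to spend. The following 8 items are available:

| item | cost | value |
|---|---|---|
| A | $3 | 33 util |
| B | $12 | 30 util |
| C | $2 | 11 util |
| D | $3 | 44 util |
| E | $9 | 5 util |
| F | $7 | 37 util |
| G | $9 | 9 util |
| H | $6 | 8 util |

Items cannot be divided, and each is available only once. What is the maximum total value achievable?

163 util

Check high-value combinations within $33:
- A+B+C+D+F+H: cost 3+12+2+3+7+6=33, value 33+30+11+44+37+8=163
- A+B+C+D+F: cost 3+12+2+3+7=27, value 33+30+11+44+37=155
- A+B+D+F+H: cost 3+12+3+7+6=31, value 33+30+44+37+8=152
Best: 163 util.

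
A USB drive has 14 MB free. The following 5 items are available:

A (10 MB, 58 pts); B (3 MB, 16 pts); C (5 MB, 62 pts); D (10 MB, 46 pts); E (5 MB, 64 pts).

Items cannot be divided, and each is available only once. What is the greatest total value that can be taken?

142 pts

Check high-value combinations within 14 MB:
- B+C+E: size 3+5+5=13, value 16+62+64=142
- C+E: size 5+5=10, value 62+64=126
- B+E: size 3+5=8, value 16+64=80
- B+C: size 3+5=8, value 16+62=78
- A+B: size 10+3=13, value 58+16=74
Best: 142 pts.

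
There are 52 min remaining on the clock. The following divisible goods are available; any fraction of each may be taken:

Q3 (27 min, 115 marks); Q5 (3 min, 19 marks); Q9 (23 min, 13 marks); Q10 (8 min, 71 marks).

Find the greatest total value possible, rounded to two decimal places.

212.91

Take in order of value per unit:
- Q10 (71/8 per unit): all 8 → value 71, running total 71.00
- Q5 (19/3 per unit): all 3 → value 19, running total 90.00
- Q3 (115/27 per unit): all 27 → value 115, running total 205.00
- Q9 (13/23 per unit): 14 of 23 → value 14×13/23 = 7.9130, running total 212.91
Total 212.91.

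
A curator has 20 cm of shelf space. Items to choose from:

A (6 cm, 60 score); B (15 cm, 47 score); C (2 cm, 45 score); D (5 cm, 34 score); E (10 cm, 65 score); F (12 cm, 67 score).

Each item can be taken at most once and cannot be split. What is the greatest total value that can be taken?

172 score

This is a 0/1 knapsack; check combinations near the capacity.
- A+C+F: length 6+2+12=20, value 60+45+67=172
- A+C+E: length 6+2+10=18, value 60+45+65=170
- C+D+F: length 2+5+12=19, value 45+34+67=146
- C+D+E: length 2+5+10=17, value 45+34+65=144
- A+C+D: length 6+2+5=13, value 60+45+34=139
Best: 172 score.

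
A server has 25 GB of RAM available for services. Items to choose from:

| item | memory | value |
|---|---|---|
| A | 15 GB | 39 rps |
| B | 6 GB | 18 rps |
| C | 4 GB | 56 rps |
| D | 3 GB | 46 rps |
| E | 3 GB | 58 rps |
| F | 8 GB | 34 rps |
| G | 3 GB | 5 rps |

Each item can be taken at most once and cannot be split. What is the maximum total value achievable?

212 rps

Check high-value combinations within 25 GB:
- B+C+D+E+F: memory 6+4+3+3+8=24, value 18+56+46+58+34=212
- C+D+E+F+G: memory 4+3+3+8+3=21, value 56+46+58+34+5=199
- A+C+D+E: memory 15+4+3+3=25, value 39+56+46+58=199
- C+D+E+F: memory 4+3+3+8=18, value 56+46+58+34=194
- B+C+D+E+G: memory 6+4+3+3+3=19, value 18+56+46+58+5=183
Best: 212 rps.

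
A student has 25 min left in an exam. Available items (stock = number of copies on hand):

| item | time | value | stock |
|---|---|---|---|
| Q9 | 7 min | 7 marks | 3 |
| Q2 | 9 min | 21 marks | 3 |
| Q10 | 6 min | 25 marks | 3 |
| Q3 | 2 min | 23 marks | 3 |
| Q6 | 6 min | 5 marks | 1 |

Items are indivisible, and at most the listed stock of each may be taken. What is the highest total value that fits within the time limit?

Top feasible selections:
- 3×Q10 + 3×Q3: time 24, value 144
- 1×Q9 + 2×Q10 + 3×Q3: time 25, value 126
Best: 144 marks.

144 marks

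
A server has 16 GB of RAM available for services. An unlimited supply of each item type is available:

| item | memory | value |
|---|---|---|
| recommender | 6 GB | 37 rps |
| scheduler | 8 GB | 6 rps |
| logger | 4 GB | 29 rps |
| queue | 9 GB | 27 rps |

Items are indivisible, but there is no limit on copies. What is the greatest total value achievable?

Best value-per-unit is logger at 29/4, and filling with it alone uses memory 4×4=16. No mix of the others beats 4×29 = 116.

116 rps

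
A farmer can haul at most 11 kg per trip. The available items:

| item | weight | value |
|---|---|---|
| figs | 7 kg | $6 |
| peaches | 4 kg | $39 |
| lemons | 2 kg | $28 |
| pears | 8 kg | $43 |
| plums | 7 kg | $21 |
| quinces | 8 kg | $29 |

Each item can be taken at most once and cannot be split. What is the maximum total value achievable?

Check high-value combinations within 11 kg:
- lemons+pears: weight 2+8=10, value 28+43=71
- peaches+lemons: weight 4+2=6, value 39+28=67
- peaches+plums: weight 4+7=11, value 39+21=60
Best: $71.

$71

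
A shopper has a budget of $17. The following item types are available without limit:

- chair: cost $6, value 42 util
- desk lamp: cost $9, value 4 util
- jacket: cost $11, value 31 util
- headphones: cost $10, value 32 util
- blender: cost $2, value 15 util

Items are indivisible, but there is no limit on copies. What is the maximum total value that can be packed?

120 util

Best value-per-unit is blender at 15/2, and filling with it alone uses cost 8×2=16. No mix of the others beats 8×15 = 120.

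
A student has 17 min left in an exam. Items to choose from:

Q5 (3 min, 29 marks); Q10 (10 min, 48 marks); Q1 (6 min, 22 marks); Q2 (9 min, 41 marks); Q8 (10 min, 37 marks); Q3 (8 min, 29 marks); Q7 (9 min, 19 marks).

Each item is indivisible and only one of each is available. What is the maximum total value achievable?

80 marks

Check high-value combinations within 17 min:
- Q5+Q1+Q3: time 3+6+8=17, value 29+22+29=80
- Q5+Q10: time 3+10=13, value 29+48=77
- Q5+Q2: time 3+9=12, value 29+41=70
- Q10+Q1: time 10+6=16, value 48+22=70
- Q2+Q3: time 9+8=17, value 41+29=70
Best: 80 marks.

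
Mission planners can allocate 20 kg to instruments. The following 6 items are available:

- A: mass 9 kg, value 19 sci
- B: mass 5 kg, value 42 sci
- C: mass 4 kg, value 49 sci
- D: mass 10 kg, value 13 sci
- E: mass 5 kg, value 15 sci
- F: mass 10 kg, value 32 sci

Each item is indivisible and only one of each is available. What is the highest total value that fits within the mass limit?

Check high-value combinations within 20 kg:
- B+C+F: mass 5+4+10=19, value 42+49+32=123
- A+B+C: mass 9+5+4=18, value 19+42+49=110
- B+C+E: mass 5+4+5=14, value 42+49+15=106
- B+C+D: mass 5+4+10=19, value 42+49+13=104
Best: 123 sci.

123 sci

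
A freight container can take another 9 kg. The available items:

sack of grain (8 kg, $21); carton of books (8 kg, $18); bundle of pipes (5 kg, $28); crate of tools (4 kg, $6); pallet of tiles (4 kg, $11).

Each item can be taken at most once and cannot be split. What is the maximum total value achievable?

Check high-value combinations within 9 kg:
- bundle of pipes+pallet of tiles: weight 5+4=9, value 28+11=39
- bundle of pipes+crate of tools: weight 5+4=9, value 28+6=34
- bundle of pipes: weight 5, value 28
Best: $39.

$39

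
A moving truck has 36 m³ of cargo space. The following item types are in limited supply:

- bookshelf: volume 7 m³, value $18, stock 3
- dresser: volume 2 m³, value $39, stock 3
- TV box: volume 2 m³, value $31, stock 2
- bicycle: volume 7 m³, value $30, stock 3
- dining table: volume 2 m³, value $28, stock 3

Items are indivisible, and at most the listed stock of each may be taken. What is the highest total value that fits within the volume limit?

$325

Best selections within volume 36 and stock limits:
- 3×dresser + 2×TV box + 3×bicycle + 2×dining table: volume 35, value 325
- 3×dresser + 2×TV box + 2×bicycle + 3×dining table: volume 30, value 323
- 3×dresser + 1×TV box + 3×bicycle + 3×dining table: volume 35, value 322
Best: $325.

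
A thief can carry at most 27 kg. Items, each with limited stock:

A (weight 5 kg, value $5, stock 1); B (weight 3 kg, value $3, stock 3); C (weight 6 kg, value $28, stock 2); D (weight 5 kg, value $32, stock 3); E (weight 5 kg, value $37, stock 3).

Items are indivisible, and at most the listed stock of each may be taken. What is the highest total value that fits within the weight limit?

Best selections within weight 27 and stock limits:
- 2×D + 3×E: weight 25, value 175
- 1×C + 1×D + 3×E: weight 26, value 171
- 3×D + 2×E: weight 25, value 170
- 2×C + 3×E: weight 27, value 167
Best: $175.

$175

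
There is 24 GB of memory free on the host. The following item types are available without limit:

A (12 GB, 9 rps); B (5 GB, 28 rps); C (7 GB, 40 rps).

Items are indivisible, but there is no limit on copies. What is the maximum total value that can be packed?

Best value-per-unit is C at 40/7; filling with it alone gives 3×40 = 120.
Optimal mix: 2×B + 2×C → memory 24, value 136.

136 rps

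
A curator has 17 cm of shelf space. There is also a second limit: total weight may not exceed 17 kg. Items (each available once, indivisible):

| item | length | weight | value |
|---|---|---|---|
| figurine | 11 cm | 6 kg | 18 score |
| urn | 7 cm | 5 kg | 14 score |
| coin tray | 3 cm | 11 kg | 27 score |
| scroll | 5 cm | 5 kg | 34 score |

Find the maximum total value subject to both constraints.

Feasible sets respecting both limits:
- coin tray+scroll: length 8, weight 16, value 61
- figurine+scroll: length 16, weight 11, value 52
- urn+scroll: length 12, weight 10, value 48
- figurine+coin tray: length 14, weight 17, value 45
Best: 61 score.

61 score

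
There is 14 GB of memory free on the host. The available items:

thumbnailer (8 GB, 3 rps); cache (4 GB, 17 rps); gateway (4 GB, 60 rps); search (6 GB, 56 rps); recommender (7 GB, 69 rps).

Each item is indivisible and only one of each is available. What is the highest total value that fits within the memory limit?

133 rps

Check high-value combinations within 14 GB:
- cache+gateway+search: memory 4+4+6=14, value 17+60+56=133
- gateway+recommender: memory 4+7=11, value 60+69=129
- search+recommender: memory 6+7=13, value 56+69=125
Best: 133 rps.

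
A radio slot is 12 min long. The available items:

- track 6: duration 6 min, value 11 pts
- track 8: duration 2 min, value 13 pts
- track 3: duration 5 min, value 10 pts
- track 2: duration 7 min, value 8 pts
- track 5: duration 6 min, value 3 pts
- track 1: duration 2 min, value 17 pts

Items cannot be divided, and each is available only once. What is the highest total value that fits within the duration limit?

41 pts

Check high-value combinations within 12 min:
- track 6+track 8+track 1: duration 6+2+2=10, value 11+13+17=41
- track 8+track 3+track 1: duration 2+5+2=9, value 13+10+17=40
- track 8+track 2+track 1: duration 2+7+2=11, value 13+8+17=38
- track 8+track 5+track 1: duration 2+6+2=10, value 13+3+17=33
Best: 41 pts.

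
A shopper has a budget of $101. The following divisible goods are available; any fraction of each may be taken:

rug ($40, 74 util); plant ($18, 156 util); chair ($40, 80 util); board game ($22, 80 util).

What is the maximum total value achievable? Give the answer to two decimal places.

354.85

Take in order of value per unit:
- plant (156/18 per unit): all 18 → value 156, running total 156.00
- board game (80/22 per unit): all 22 → value 80, running total 236.00
- chair (80/40 per unit): all 40 → value 80, running total 316.00
- rug (74/40 per unit): 21 of 40 → value 21×74/40 = 38.8500, running total 354.85
Total 354.85.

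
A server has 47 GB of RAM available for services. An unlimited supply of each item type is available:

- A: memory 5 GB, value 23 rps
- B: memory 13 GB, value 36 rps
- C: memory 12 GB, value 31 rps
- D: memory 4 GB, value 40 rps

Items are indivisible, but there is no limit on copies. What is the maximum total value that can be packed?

440 rps

Best value-per-unit is D at 40/4, and filling with it alone uses memory 11×4=44. No mix of the others beats 11×40 = 440.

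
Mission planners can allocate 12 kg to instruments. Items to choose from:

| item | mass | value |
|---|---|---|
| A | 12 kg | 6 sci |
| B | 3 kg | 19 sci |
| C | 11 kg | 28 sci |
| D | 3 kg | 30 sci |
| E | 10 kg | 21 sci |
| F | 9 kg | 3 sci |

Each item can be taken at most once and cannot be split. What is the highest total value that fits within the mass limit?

Check high-value combinations within 12 kg:
- B+D: mass 3+3=6, value 19+30=49
- D+F: mass 3+9=12, value 30+3=33
- D: mass 3, value 30
- C: mass 11, value 28
Best: 49 sci.

49 sci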